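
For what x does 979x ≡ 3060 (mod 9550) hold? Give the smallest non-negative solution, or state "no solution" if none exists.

7290

First find gcd(979, 9550):
9550 = 9×979 + 739
979 = 1×739 + 240
739 = 3×240 + 19
240 = 12×19 + 12
19 = 1×12 + 7
12 = 1×7 + 5
7 = 1×5 + 2
5 = 2×2 + 1
2 = 2×1 + 0
gcd = 1, so a unique solution mod 9550 exists.
Back-substitute for the Bézout coefficients:
1 = 5 − 2·2
1 = −2·7 + 3·5
1 = 3·12 − 5·7
1 = −5·19 + 8·12
1 = 8·240 − 101·19
1 = −101·739 + 311·240
1 = 311·979 − 412·739
1 = −412·9550 + 4019·979
So 979·(4019) ≡ 1 (mod 9550), giving 979⁻¹ ≡ 4019.
x ≡ 979⁻¹·3060 ≡ 4019·3060 ≡ 7290 (mod 9550).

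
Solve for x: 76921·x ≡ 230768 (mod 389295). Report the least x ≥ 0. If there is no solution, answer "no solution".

233663

First find gcd(76921, 389295):
389295 = 5·76921 + 4690
76921 = 16·4690 + 1881
4690 = 2·1881 + 928
1881 = 2·928 + 25
928 = 37·25 + 3
25 = 8·3 + 1
3 = 3·1 + 0
gcd = 1, so a unique solution mod 389295 exists.
Back-substitute for the Bézout coefficients:
1 = 25 − 8·3
1 = −8·928 + 297·25
1 = 297·1881 − 602·928
1 = −602·4690 + 1501·1881
1 = 1501·76921 − 24618·4690
1 = −24618·389295 + 124591·76921
So 76921·(124591) ≡ 1 (mod 389295), giving 76921⁻¹ ≡ 124591.
x ≡ 76921⁻¹·230768 ≡ 124591·230768 ≡ 233663 (mod 389295).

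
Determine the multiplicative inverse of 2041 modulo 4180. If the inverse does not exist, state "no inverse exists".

981

gcd(4180, 2041) by repeated division:
4180 = 2*2041 + 98
2041 = 20*98 + 81
98 = 1*81 + 17
81 = 4*17 + 13
17 = 1*13 + 4
13 = 3*4 + 1
4 = 4*1 + 0
The gcd is 1. Working backward:
1 = 13 − 3·4
1 = −3·17 + 4·13
1 = 4·81 − 19·17
1 = −19·98 + 23·81
1 = 23·2041 − 479·98
1 = −479·4180 + 981·2041
So 2041·981 ≡ 1 (mod 4180).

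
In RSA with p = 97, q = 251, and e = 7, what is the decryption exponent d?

17143

φ(n) = (p−1)(q−1) = 96·250 = 24000.
Need d with 7·d ≡ 1 (mod 24000). Apply the extended Euclidean algorithm:
24000 = 3428*7 + 4
7 = 1*4 + 3
4 = 1*3 + 1
3 = 3*1 + 0
Back-substitute:
1 = 4 − 3
1 = −7 + 2·4
1 = 2·24000 − 6857·7
So 7·(-6857) ≡ 1 (mod 24000), hence d ≡ -6857 ≡ 17143 (mod 24000).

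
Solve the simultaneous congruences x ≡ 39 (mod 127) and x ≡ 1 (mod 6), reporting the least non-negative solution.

547

Write x = 39 + 127·k. Then 127·k ≡ 1 − 39 ≡ 4 (mod 6).
Need 127⁻¹ mod 6. Extended Euclid on (6, 1):
6 = 6×1 + 0
127⁻¹ ≡ 1 (mod 6), so k ≡ 1·4 ≡ 4 (mod 6).
x = 39 + 127·4 = 547.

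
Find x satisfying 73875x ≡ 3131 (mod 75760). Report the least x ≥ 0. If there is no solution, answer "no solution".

no solution

gcd(73875, 75760):
75760 = 1·73875 + 1885
73875 = 39·1885 + 360
1885 = 5·360 + 85
360 = 4·85 + 20
85 = 4·20 + 5
20 = 4·5 + 0
gcd = 5, but 5 ∤ 3131, so the congruence has no solution.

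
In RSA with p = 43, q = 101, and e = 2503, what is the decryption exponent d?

φ(n) = (p−1)(q−1) = 42·100 = 4200.
Need d with 2503·d ≡ 1 (mod 4200). Apply the extended Euclidean algorithm:
4200 = 1·2503 + 1697
2503 = 1·1697 + 806
1697 = 2·806 + 85
806 = 9·85 + 41
85 = 2·41 + 3
41 = 13·3 + 2
3 = 1·2 + 1
2 = 2·1 + 0
Back-substitute:
1 = 3 − 2
1 = −41 + 14·3
1 = 14·85 − 29·41
1 = −29·806 + 275·85
1 = 275·1697 − 579·806
1 = −579·2503 + 854·1697
1 = 854·4200 − 1433·2503
So 2503·(-1433) ≡ 1 (mod 4200), hence d ≡ -1433 ≡ 2767 (mod 4200).

2767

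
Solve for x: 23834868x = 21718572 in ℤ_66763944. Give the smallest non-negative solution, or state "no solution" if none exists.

981631

First find gcd(23834868, 66763944):
66763944 = 2*23834868 + 19094208
23834868 = 1*19094208 + 4740660
19094208 = 4*4740660 + 131568
4740660 = 36*131568 + 4212
131568 = 31*4212 + 996
4212 = 4*996 + 228
996 = 4*228 + 84
228 = 2*84 + 60
84 = 1*60 + 24
60 = 2*24 + 12
24 = 2*12 + 0
gcd = 12 and 12 | 21718572, so solutions exist. Divide through by 12: 1986239x ≡ 1809881 (mod 5563662).
Now find 1986239⁻¹ mod 5563662:
5563662 = 2*1986239 + 1591184
1986239 = 1*1591184 + 395055
1591184 = 4*395055 + 10964
395055 = 36*10964 + 351
10964 = 31*351 + 83
351 = 4*83 + 19
83 = 4*19 + 7
19 = 2*7 + 5
7 = 1*5 + 2
5 = 2*2 + 1
2 = 2*1 + 0
Back-substitute:
1 = 5 − 2·2
1 = −2·7 + 3·5
1 = 3·19 − 8·7
1 = −8·83 + 35·19
1 = 35·351 − 148·83
1 = −148·10964 + 4623·351
1 = 4623·395055 − 166576·10964
1 = −166576·1591184 + 670927·395055
1 = 670927·1986239 − 837503·1591184
1 = −837503·5563662 + 2345933·1986239
So 1986239⁻¹ ≡ 2345933 (mod 5563662).
Then x ≡ 2345933·1809881 ≡ 981631 (mod 5563662); the smallest non-negative solution is x = 981631.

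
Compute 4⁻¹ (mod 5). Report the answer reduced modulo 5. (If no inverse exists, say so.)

Run Euclid on (5, 4):
5 = 1*4 + 1
4 = 4*1 + 0
Since gcd(4, 5) = 1, back-substitute to write 1 as a combination:
1 = 5 − 4
Hence 4⁻¹ ≡ -1 ≡ 4 (mod 5).

4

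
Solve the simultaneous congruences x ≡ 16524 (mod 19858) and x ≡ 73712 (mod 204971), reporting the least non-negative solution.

Write x = 16524 + 19858·k. Then 19858·k ≡ 73712 − 16524 ≡ 57188 (mod 204971).
Need 19858⁻¹ mod 204971. Extended Euclid on (204971, 19858):
204971 = 10×19858 + 6391
19858 = 3×6391 + 685
6391 = 9×685 + 226
685 = 3×226 + 7
226 = 32×7 + 2
7 = 3×2 + 1
2 = 2×1 + 0
Back-substitute:
1 = 7 − 3·2
1 = −3·226 + 97·7
1 = 97·685 − 294·226
1 = −294·6391 + 2743·685
1 = 2743·19858 − 8523·6391
1 = −8523·204971 + 87973·19858
19858⁻¹ ≡ 87973 (mod 204971), so k ≡ 87973·57188 ≡ 191700 (mod 204971).
x = 16524 + 19858·191700 = 3806795124.

3806795124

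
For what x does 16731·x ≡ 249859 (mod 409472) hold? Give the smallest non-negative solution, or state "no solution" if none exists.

First find gcd(16731, 409472):
409472 = 24·16731 + 7928
16731 = 2·7928 + 875
7928 = 9·875 + 53
875 = 16·53 + 27
53 = 1·27 + 26
27 = 1·26 + 1
26 = 26·1 + 0
gcd = 1, so a unique solution mod 409472 exists.
Back-substitute for the Bézout coefficients:
1 = 27 − 26
1 = −53 + 2·27
1 = 2·875 − 33·53
1 = −33·7928 + 299·875
1 = 299·16731 − 631·7928
1 = −631·409472 + 15443·16731
So 16731·(15443) ≡ 1 (mod 409472), giving 16731⁻¹ ≡ 15443.
x ≡ 16731⁻¹·249859 ≡ 15443·249859 ≡ 117881 (mod 409472).

117881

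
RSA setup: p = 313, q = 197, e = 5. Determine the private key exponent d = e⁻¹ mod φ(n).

24461

φ(n) = (p−1)(q−1) = 312·196 = 61152.
Need d with 5·d ≡ 1 (mod 61152). Apply the extended Euclidean algorithm:
61152 = 12230×5 + 2
5 = 2×2 + 1
2 = 2×1 + 0
Back-substitute:
1 = 5 − 2·2
1 = −2·61152 + 24461·5
So 5·24461 ≡ 1 (mod 61152), hence d = 24461.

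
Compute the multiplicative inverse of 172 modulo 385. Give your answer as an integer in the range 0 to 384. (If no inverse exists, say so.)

Extended Euclidean algorithm:
385 = 2·172 + 41
172 = 4·41 + 8
41 = 5·8 + 1
8 = 8·1 + 0
Since gcd(172, 385) = 1, back-substitute to write 1 as a combination:
1 = 41 − 5·8
1 = −5·172 + 21·41
1 = 21·385 − 47·172
So 172·(-47) ≡ 1 (mod 385), and -47 ≡ 338 (mod 385).

338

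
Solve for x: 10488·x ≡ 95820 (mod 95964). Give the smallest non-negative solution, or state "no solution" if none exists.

6899

First find gcd(10488, 95964):
95964 = 9*10488 + 1572
10488 = 6*1572 + 1056
1572 = 1*1056 + 516
1056 = 2*516 + 24
516 = 21*24 + 12
24 = 2*12 + 0
gcd = 12 and 12 | 95820, so solutions exist. Divide through by 12: 874x ≡ 7985 (mod 7997).
Now find 874⁻¹ mod 7997:
7997 = 9*874 + 131
874 = 6*131 + 88
131 = 1*88 + 43
88 = 2*43 + 2
43 = 21*2 + 1
2 = 2*1 + 0
Back-substitute:
1 = 43 − 21·2
1 = −21·88 + 43·43
1 = 43·131 − 64·88
1 = −64·874 + 427·131
1 = 427·7997 − 3907·874
So 874·(-3907) ≡ 1 (mod 7997), i.e. 874⁻¹ ≡ 4090.
Then x ≡ 4090·7985 ≡ 6899 (mod 7997); the smallest non-negative solution is x = 6899.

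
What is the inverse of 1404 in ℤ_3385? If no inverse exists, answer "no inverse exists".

3209

Apply the Euclidean algorithm to 3385 and 1404:
3385 = 2×1404 + 577
1404 = 2×577 + 250
577 = 2×250 + 77
250 = 3×77 + 19
77 = 4×19 + 1
19 = 19×1 + 0
The gcd is 1. Working backward:
1 = 77 − 4·19
1 = −4·250 + 13·77
1 = 13·577 − 30·250
1 = −30·1404 + 73·577
1 = 73·3385 − 176·1404
Thus 1404·(-176) ≡ 1 (mod 3385); reducing, -176 mod 3385 = 3209.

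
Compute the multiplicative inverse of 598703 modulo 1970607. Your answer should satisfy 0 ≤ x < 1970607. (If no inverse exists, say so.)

Extended Euclidean algorithm:
1970607 = 3·598703 + 174498
598703 = 3·174498 + 75209
174498 = 2·75209 + 24080
75209 = 3·24080 + 2969
24080 = 8·2969 + 328
2969 = 9·328 + 17
328 = 19·17 + 5
17 = 3·5 + 2
5 = 2·2 + 1
2 = 2·1 + 0
The gcd is 1. Working backward:
1 = 5 − 2·2
1 = −2·17 + 7·5
1 = 7·328 − 135·17
1 = −135·2969 + 1222·328
1 = 1222·24080 − 9911·2969
1 = −9911·75209 + 30955·24080
1 = 30955·174498 − 71821·75209
1 = −71821·598703 + 246418·174498
1 = 246418·1970607 − 811075·598703
Thus 598703·(-811075) ≡ 1 (mod 1970607); reducing, -811075 mod 1970607 = 1159532.

1159532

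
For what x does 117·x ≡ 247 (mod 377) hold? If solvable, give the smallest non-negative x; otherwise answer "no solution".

First find gcd(117, 377):
377 = 3*117 + 26
117 = 4*26 + 13
26 = 2*13 + 0
gcd = 13 and 13 | 247, so solutions exist. Divide through by 13: 9x ≡ 19 (mod 29).
Now find 9⁻¹ mod 29:
29 = 3×9 + 2
9 = 4×2 + 1
2 = 2×1 + 0
Back-substitute:
1 = 9 − 4·2
1 = −4·29 + 13·9
So 9⁻¹ ≡ 13 (mod 29).
Then x ≡ 13·19 ≡ 15 (mod 29); the smallest non-negative solution is x = 15.

15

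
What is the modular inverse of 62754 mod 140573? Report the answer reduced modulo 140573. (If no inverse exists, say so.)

gcd(140573, 62754) by repeated division:
140573 = 2×62754 + 15065
62754 = 4×15065 + 2494
15065 = 6×2494 + 101
2494 = 24×101 + 70
101 = 1×70 + 31
70 = 2×31 + 8
31 = 3×8 + 7
8 = 1×7 + 1
7 = 7×1 + 0
Since gcd(62754, 140573) = 1, back-substitute to write 1 as a combination:
1 = 8 − 7
1 = −31 + 4·8
1 = 4·70 − 9·31
1 = −9·101 + 13·70
1 = 13·2494 − 321·101
1 = −321·15065 + 1939·2494
1 = 1939·62754 − 8077·15065
1 = −8077·140573 + 18093·62754
So 62754·18093 ≡ 1 (mod 140573).

18093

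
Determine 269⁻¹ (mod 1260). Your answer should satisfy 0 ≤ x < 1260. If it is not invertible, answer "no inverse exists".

89

Run Euclid on (1260, 269):
1260 = 4·269 + 184
269 = 1·184 + 85
184 = 2·85 + 14
85 = 6·14 + 1
14 = 14·1 + 0
The gcd is 1. Working backward:
1 = 85 − 6·14
1 = −6·184 + 13·85
1 = 13·269 − 19·184
1 = −19·1260 + 89·269
So 269·89 ≡ 1 (mod 1260).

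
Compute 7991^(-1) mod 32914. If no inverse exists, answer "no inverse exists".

Apply the Euclidean algorithm to 32914 and 7991:
32914 = 4×7991 + 950
7991 = 8×950 + 391
950 = 2×391 + 168
391 = 2×168 + 55
168 = 3×55 + 3
55 = 18×3 + 1
3 = 3×1 + 0
The gcd is 1. Working backward:
1 = 55 − 18·3
1 = −18·168 + 55·55
1 = 55·391 − 128·168
1 = −128·950 + 311·391
1 = 311·7991 − 2616·950
1 = −2616·32914 + 10775·7991
So 7991·10775 ≡ 1 (mod 32914).

10775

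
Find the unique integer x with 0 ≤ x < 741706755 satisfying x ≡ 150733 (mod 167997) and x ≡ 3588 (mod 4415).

Write x = 150733 + 167997·k. Then 167997·k ≡ 3588 − 150733 ≡ 2965 (mod 4415).
Need 167997⁻¹ mod 4415. Extended Euclid on (4415, 227):
4415 = 19*227 + 102
227 = 2*102 + 23
102 = 4*23 + 10
23 = 2*10 + 3
10 = 3*3 + 1
3 = 3*1 + 0
Back-substitute:
1 = 10 − 3·3
1 = −3·23 + 7·10
1 = 7·102 − 31·23
1 = −31·227 + 69·102
1 = 69·4415 − 1342·227
167997⁻¹ ≡ 3073 (mod 4415), so k ≡ 3073·2965 ≡ 3300 (mod 4415).
x = 150733 + 167997·3300 = 554540833.

554540833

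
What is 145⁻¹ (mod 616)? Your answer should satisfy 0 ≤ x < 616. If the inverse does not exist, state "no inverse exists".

gcd(616, 145) by repeated division:
616 = 4*145 + 36
145 = 4*36 + 1
36 = 36*1 + 0
Since gcd(145, 616) = 1, back-substitute to write 1 as a combination:
1 = 145 − 4·36
1 = −4·616 + 17·145
So 145·17 ≡ 1 (mod 616).

17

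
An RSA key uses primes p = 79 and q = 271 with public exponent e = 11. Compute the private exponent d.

φ(n) = (p−1)(q−1) = 78·270 = 21060.
Need d with 11·d ≡ 1 (mod 21060). Apply the extended Euclidean algorithm:
21060 = 1914·11 + 6
11 = 1·6 + 5
6 = 1·5 + 1
5 = 5·1 + 0
Back-substitute:
1 = 6 − 5
1 = −11 + 2·6
1 = 2·21060 − 3829·11
So 11·(-3829) ≡ 1 (mod 21060), hence d ≡ -3829 ≡ 17231 (mod 21060).

17231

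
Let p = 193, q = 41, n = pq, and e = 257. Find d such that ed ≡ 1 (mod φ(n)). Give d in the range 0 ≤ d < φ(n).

φ(n) = (p−1)(q−1) = 192·40 = 7680.
Need d with 257·d ≡ 1 (mod 7680). Apply the extended Euclidean algorithm:
7680 = 29·257 + 227
257 = 1·227 + 30
227 = 7·30 + 17
30 = 1·17 + 13
17 = 1·13 + 4
13 = 3·4 + 1
4 = 4·1 + 0
Back-substitute:
1 = 13 − 3·4
1 = −3·17 + 4·13
1 = 4·30 − 7·17
1 = −7·227 + 53·30
1 = 53·257 − 60·227
1 = −60·7680 + 1793·257
So 257·1793 ≡ 1 (mod 7680), hence d = 1793.

1793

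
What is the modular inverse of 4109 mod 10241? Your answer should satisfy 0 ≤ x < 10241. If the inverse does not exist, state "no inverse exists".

no inverse exists

Euclidean algorithm on 10241, 4109:
10241 = 2·4109 + 2023
4109 = 2·2023 + 63
2023 = 32·63 + 7
63 = 9·7 + 0
The gcd is 7, not 1, hence no inverse exists.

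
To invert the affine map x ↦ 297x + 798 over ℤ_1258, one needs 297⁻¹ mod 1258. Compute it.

Apply the Euclidean algorithm to 1258 and 297:
1258 = 4*297 + 70
297 = 4*70 + 17
70 = 4*17 + 2
17 = 8*2 + 1
2 = 2*1 + 0
Since gcd(297, 1258) = 1, back-substitute to write 1 as a combination:
1 = 17 − 8·2
1 = −8·70 + 33·17
1 = 33·297 − 140·70
1 = −140·1258 + 593·297
So 297·593 ≡ 1 (mod 1258).

593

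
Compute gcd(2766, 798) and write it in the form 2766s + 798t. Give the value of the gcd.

6

Apply Euclid's algorithm to 2766 and 798:
2766 = 3×798 + 372
798 = 2×372 + 54
372 = 6×54 + 48
54 = 1×48 + 6
48 = 8×6 + 0
gcd(2766, 798) = 6.
Back-substituting:
6 = 54 − 48
6 = −372 + 7·54
6 = 7·798 − 15·372
6 = −15·2766 + 52·798
So 6 = (-15)·2766 + (52)·798.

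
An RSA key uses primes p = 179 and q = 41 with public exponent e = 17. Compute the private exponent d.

φ(n) = (p−1)(q−1) = 178·40 = 7120.
Need d with 17·d ≡ 1 (mod 7120). Apply the extended Euclidean algorithm:
7120 = 418×17 + 14
17 = 1×14 + 3
14 = 4×3 + 2
3 = 1×2 + 1
2 = 2×1 + 0
Back-substitute:
1 = 3 − 2
1 = −14 + 5·3
1 = 5·17 − 6·14
1 = −6·7120 + 2513·17
So 17·2513 ≡ 1 (mod 7120), hence d = 2513.

2513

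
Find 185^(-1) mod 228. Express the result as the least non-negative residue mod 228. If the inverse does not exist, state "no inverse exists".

53

Extended Euclidean algorithm:
228 = 1*185 + 43
185 = 4*43 + 13
43 = 3*13 + 4
13 = 3*4 + 1
4 = 4*1 + 0
Since gcd(185, 228) = 1, back-substitute to write 1 as a combination:
1 = 13 − 3·4
1 = −3·43 + 10·13
1 = 10·185 − 43·43
1 = −43·228 + 53·185
So 185·53 ≡ 1 (mod 228).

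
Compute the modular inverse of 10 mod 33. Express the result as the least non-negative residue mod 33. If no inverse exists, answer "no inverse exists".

10

Run Euclid on (33, 10):
33 = 3×10 + 3
10 = 3×3 + 1
3 = 3×1 + 0
Since gcd(10, 33) = 1, back-substitute to write 1 as a combination:
1 = 10 − 3·3
1 = −3·33 + 10·10
So 10·10 ≡ 1 (mod 33).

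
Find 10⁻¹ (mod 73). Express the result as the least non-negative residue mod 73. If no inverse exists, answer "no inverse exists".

gcd(73, 10) by repeated division:
73 = 7*10 + 3
10 = 3*3 + 1
3 = 3*1 + 0
The gcd is 1. Working backward:
1 = 10 − 3·3
1 = −3·73 + 22·10
So 10·22 ≡ 1 (mod 73).

22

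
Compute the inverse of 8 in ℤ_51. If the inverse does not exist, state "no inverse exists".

Extended Euclidean algorithm:
51 = 6*8 + 3
8 = 2*3 + 2
3 = 1*2 + 1
2 = 2*1 + 0
The gcd is 1. Working backward:
1 = 3 − 2
1 = −8 + 3·3
1 = 3·51 − 19·8
Hence 8⁻¹ ≡ -19 ≡ 32 (mod 51).

32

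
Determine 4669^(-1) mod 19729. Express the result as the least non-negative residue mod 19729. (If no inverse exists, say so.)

10361

Run Euclid on (19729, 4669):
19729 = 4×4669 + 1053
4669 = 4×1053 + 457
1053 = 2×457 + 139
457 = 3×139 + 40
139 = 3×40 + 19
40 = 2×19 + 2
19 = 9×2 + 1
2 = 2×1 + 0
gcd = 1, so the inverse exists. Back-substitute:
1 = 19 − 9·2
1 = −9·40 + 19·19
1 = 19·139 − 66·40
1 = −66·457 + 217·139
1 = 217·1053 − 500·457
1 = −500·4669 + 2217·1053
1 = 2217·19729 − 9368·4669
Thus 4669·(-9368) ≡ 1 (mod 19729); reducing, -9368 mod 19729 = 10361.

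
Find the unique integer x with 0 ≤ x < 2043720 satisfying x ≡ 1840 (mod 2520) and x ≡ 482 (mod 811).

79960

Write x = 1840 + 2520·k. Then 2520·k ≡ 482 − 1840 ≡ 264 (mod 811).
Need 2520⁻¹ mod 811. Extended Euclid on (811, 87):
811 = 9·87 + 28
87 = 3·28 + 3
28 = 9·3 + 1
3 = 3·1 + 0
Back-substitute:
1 = 28 − 9·3
1 = −9·87 + 28·28
1 = 28·811 − 261·87
2520⁻¹ ≡ 550 (mod 811), so k ≡ 550·264 ≡ 31 (mod 811).
x = 1840 + 2520·31 = 79960.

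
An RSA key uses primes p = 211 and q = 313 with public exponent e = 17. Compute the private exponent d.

φ(n) = (p−1)(q−1) = 210·312 = 65520.
Need d with 17·d ≡ 1 (mod 65520). Apply the extended Euclidean algorithm:
65520 = 3854·17 + 2
17 = 8·2 + 1
2 = 2·1 + 0
Back-substitute:
1 = 17 − 8·2
1 = −8·65520 + 30833·17
So 17·30833 ≡ 1 (mod 65520), hence d = 30833.

30833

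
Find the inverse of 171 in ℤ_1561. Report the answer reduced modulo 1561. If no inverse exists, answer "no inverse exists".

922

Apply the Euclidean algorithm to 1561 and 171:
1561 = 9*171 + 22
171 = 7*22 + 17
22 = 1*17 + 5
17 = 3*5 + 2
5 = 2*2 + 1
2 = 2*1 + 0
Since gcd(171, 1561) = 1, back-substitute to write 1 as a combination:
1 = 5 − 2·2
1 = −2·17 + 7·5
1 = 7·22 − 9·17
1 = −9·171 + 70·22
1 = 70·1561 − 639·171
Thus 171·(-639) ≡ 1 (mod 1561); reducing, -639 mod 1561 = 922.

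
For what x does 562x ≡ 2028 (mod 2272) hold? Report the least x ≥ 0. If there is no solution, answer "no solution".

230

First find gcd(562, 2272):
2272 = 4*562 + 24
562 = 23*24 + 10
24 = 2*10 + 4
10 = 2*4 + 2
4 = 2*2 + 0
gcd = 2 and 2 | 2028, so solutions exist. Divide through by 2: 281x ≡ 1014 (mod 1136).
Now find 281⁻¹ mod 1136:
1136 = 4*281 + 12
281 = 23*12 + 5
12 = 2*5 + 2
5 = 2*2 + 1
2 = 2*1 + 0
Back-substitute:
1 = 5 − 2·2
1 = −2·12 + 5·5
1 = 5·281 − 117·12
1 = −117·1136 + 473·281
So 281⁻¹ ≡ 473 (mod 1136).
Then x ≡ 473·1014 ≡ 230 (mod 1136); the smallest non-negative solution is x = 230.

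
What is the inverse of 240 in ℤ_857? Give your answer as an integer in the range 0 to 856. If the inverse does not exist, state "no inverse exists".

25

Run Euclid on (857, 240):
857 = 3·240 + 137
240 = 1·137 + 103
137 = 1·103 + 34
103 = 3·34 + 1
34 = 34·1 + 0
Since gcd(240, 857) = 1, back-substitute to write 1 as a combination:
1 = 103 − 3·34
1 = −3·137 + 4·103
1 = 4·240 − 7·137
1 = −7·857 + 25·240
So 240·25 ≡ 1 (mod 857).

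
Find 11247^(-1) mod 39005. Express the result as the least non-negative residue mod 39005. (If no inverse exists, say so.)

Extended Euclidean algorithm:
39005 = 3×11247 + 5264
11247 = 2×5264 + 719
5264 = 7×719 + 231
719 = 3×231 + 26
231 = 8×26 + 23
26 = 1×23 + 3
23 = 7×3 + 2
3 = 1×2 + 1
2 = 2×1 + 0
gcd = 1, so the inverse exists. Back-substitute:
1 = 3 − 2
1 = −23 + 8·3
1 = 8·26 − 9·23
1 = −9·231 + 80·26
1 = 80·719 − 249·231
1 = −249·5264 + 1823·719
1 = 1823·11247 − 3895·5264
1 = −3895·39005 + 13508·11247
So 11247·13508 ≡ 1 (mod 39005).

13508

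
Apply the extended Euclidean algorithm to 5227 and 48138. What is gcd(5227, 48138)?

1

Euclidean algorithm:
48138 = 9×5227 + 1095
5227 = 4×1095 + 847
1095 = 1×847 + 248
847 = 3×248 + 103
248 = 2×103 + 42
103 = 2×42 + 19
42 = 2×19 + 4
19 = 4×4 + 3
4 = 1×3 + 1
3 = 3×1 + 0
gcd(5227, 48138) = 1.
Working backward:
1 = 4 − 3
1 = −19 + 5·4
1 = 5·42 − 11·19
1 = −11·103 + 27·42
1 = 27·248 − 65·103
1 = −65·847 + 222·248
1 = 222·1095 − 287·847
1 = −287·5227 + 1370·1095
1 = 1370·48138 − 12617·5227
So 1 = (1370)·48138 + (-12617)·5227.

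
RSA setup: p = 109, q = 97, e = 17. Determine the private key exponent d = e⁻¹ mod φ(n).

5489

φ(n) = (p−1)(q−1) = 108·96 = 10368.
Need d with 17·d ≡ 1 (mod 10368). Apply the extended Euclidean algorithm:
10368 = 609*17 + 15
17 = 1*15 + 2
15 = 7*2 + 1
2 = 2*1 + 0
Back-substitute:
1 = 15 − 7·2
1 = −7·17 + 8·15
1 = 8·10368 − 4879·17
So 17·(-4879) ≡ 1 (mod 10368), hence d ≡ -4879 ≡ 5489 (mod 10368).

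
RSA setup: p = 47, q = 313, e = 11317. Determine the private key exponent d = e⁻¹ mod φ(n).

φ(n) = (p−1)(q−1) = 46·312 = 14352.
Need d with 11317·d ≡ 1 (mod 14352). Apply the extended Euclidean algorithm:
14352 = 1·11317 + 3035
11317 = 3·3035 + 2212
3035 = 1·2212 + 823
2212 = 2·823 + 566
823 = 1·566 + 257
566 = 2·257 + 52
257 = 4·52 + 49
52 = 1·49 + 3
49 = 16·3 + 1
3 = 3·1 + 0
Back-substitute:
1 = 49 − 16·3
1 = −16·52 + 17·49
1 = 17·257 − 84·52
1 = −84·566 + 185·257
1 = 185·823 − 269·566
1 = −269·2212 + 723·823
1 = 723·3035 − 992·2212
1 = −992·11317 + 3699·3035
1 = 3699·14352 − 4691·11317
So 11317·(-4691) ≡ 1 (mod 14352), hence d ≡ -4691 ≡ 9661 (mod 14352).

9661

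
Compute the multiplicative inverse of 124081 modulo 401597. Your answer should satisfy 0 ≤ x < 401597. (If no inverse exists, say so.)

94660

Extended Euclidean algorithm:
401597 = 3·124081 + 29354
124081 = 4·29354 + 6665
29354 = 4·6665 + 2694
6665 = 2·2694 + 1277
2694 = 2·1277 + 140
1277 = 9·140 + 17
140 = 8·17 + 4
17 = 4·4 + 1
4 = 4·1 + 0
Since gcd(124081, 401597) = 1, back-substitute to write 1 as a combination:
1 = 17 − 4·4
1 = −4·140 + 33·17
1 = 33·1277 − 301·140
1 = −301·2694 + 635·1277
1 = 635·6665 − 1571·2694
1 = −1571·29354 + 6919·6665
1 = 6919·124081 − 29247·29354
1 = −29247·401597 + 94660·124081
So 124081·94660 ≡ 1 (mod 401597).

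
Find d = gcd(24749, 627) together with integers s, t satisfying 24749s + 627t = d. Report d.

Euclidean algorithm:
24749 = 39×627 + 296
627 = 2×296 + 35
296 = 8×35 + 16
35 = 2×16 + 3
16 = 5×3 + 1
3 = 3×1 + 0
gcd(24749, 627) = 1.
Back-substituting:
1 = 16 − 5·3
1 = −5·35 + 11·16
1 = 11·296 − 93·35
1 = −93·627 + 197·296
1 = 197·24749 − 7776·627
So 1 = (197)·24749 + (-7776)·627.

1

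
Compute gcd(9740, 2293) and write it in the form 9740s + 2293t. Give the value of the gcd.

Repeated division:
9740 = 4·2293 + 568
2293 = 4·568 + 21
568 = 27·21 + 1
21 = 21·1 + 0
gcd(9740, 2293) = 1.
Express as a combination:
1 = 568 − 27·21
1 = −27·2293 + 109·568
1 = 109·9740 − 463·2293
So 1 = (109)·9740 + (-463)·2293.

1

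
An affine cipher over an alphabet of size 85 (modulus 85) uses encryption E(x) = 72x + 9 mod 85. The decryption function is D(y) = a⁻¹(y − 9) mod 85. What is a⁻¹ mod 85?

13

Run Euclid on (85, 72):
85 = 1*72 + 13
72 = 5*13 + 7
13 = 1*7 + 6
7 = 1*6 + 1
6 = 6*1 + 0
Since gcd(72, 85) = 1, back-substitute to write 1 as a combination:
1 = 7 − 6
1 = −13 + 2·7
1 = 2·72 − 11·13
1 = −11·85 + 13·72
So 72·13 ≡ 1 (mod 85).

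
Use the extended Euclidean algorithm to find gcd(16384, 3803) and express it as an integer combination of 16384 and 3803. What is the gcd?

Apply Euclid's algorithm to 16384 and 3803:
16384 = 4×3803 + 1172
3803 = 3×1172 + 287
1172 = 4×287 + 24
287 = 11×24 + 23
24 = 1×23 + 1
23 = 23×1 + 0
gcd(16384, 3803) = 1.
Express as a combination:
1 = 24 − 23
1 = −287 + 12·24
1 = 12·1172 − 49·287
1 = −49·3803 + 159·1172
1 = 159·16384 − 685·3803
So 1 = (159)·16384 + (-685)·3803.

1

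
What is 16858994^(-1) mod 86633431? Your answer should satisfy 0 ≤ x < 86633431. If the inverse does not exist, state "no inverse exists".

49460975

Run Euclid on (86633431, 16858994):
86633431 = 5×16858994 + 2338461
16858994 = 7×2338461 + 489767
2338461 = 4×489767 + 379393
489767 = 1×379393 + 110374
379393 = 3×110374 + 48271
110374 = 2×48271 + 13832
48271 = 3×13832 + 6775
13832 = 2×6775 + 282
6775 = 24×282 + 7
282 = 40×7 + 2
7 = 3×2 + 1
2 = 2×1 + 0
Since gcd(16858994, 86633431) = 1, back-substitute to write 1 as a combination:
1 = 7 − 3·2
1 = −3·282 + 121·7
1 = 121·6775 − 2907·282
1 = −2907·13832 + 5935·6775
1 = 5935·48271 − 20712·13832
1 = −20712·110374 + 47359·48271
1 = 47359·379393 − 162789·110374
1 = −162789·489767 + 210148·379393
1 = 210148·2338461 − 1003381·489767
1 = −1003381·16858994 + 7233815·2338461
1 = 7233815·86633431 − 37172456·16858994
Thus 16858994·(-37172456) ≡ 1 (mod 86633431); reducing, -37172456 mod 86633431 = 49460975.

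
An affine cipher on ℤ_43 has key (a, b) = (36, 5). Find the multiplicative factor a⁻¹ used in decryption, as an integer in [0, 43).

Apply the Euclidean algorithm to 43 and 36:
43 = 1·36 + 7
36 = 5·7 + 1
7 = 7·1 + 0
The gcd is 1. Working backward:
1 = 36 − 5·7
1 = −5·43 + 6·36
So 36·6 ≡ 1 (mod 43).

6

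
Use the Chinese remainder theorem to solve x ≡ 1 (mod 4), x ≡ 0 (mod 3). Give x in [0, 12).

9

Write x = 1 + 4·k. Then 4·k ≡ 0 − 1 ≡ 2 (mod 3).
Need 4⁻¹ mod 3. Extended Euclid on (3, 1):
3 = 3*1 + 0
4⁻¹ ≡ 1 (mod 3), so k ≡ 1·2 ≡ 2 (mod 3).
x = 1 + 4·2 = 9.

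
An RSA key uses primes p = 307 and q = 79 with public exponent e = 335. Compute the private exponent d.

φ(n) = (p−1)(q−1) = 306·78 = 23868.
Need d with 335·d ≡ 1 (mod 23868). Apply the extended Euclidean algorithm:
23868 = 71×335 + 83
335 = 4×83 + 3
83 = 27×3 + 2
3 = 1×2 + 1
2 = 2×1 + 0
Back-substitute:
1 = 3 − 2
1 = −83 + 28·3
1 = 28·335 − 113·83
1 = −113·23868 + 8051·335
So 335·8051 ≡ 1 (mod 23868), hence d = 8051.

8051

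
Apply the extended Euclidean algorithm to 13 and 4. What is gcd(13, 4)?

1

Euclidean algorithm:
13 = 3·4 + 1
4 = 4·1 + 0
gcd(13, 4) = 1.
Back-substituting:
1 = 13 − 3·4
So 1 = (1)·13 + (-3)·4.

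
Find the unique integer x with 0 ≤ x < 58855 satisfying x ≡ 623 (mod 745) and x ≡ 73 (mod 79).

Write x = 623 + 745·k. Then 745·k ≡ 73 − 623 ≡ 3 (mod 79).
Need 745⁻¹ mod 79. Extended Euclid on (79, 34):
79 = 2·34 + 11
34 = 3·11 + 1
11 = 11·1 + 0
Back-substitute:
1 = 34 − 3·11
1 = −3·79 + 7·34
745⁻¹ ≡ 7 (mod 79), so k ≡ 7·3 ≡ 21 (mod 79).
x = 623 + 745·21 = 16268.

16268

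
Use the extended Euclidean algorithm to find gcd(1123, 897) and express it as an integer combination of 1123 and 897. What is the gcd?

Apply Euclid's algorithm to 1123 and 897:
1123 = 1*897 + 226
897 = 3*226 + 219
226 = 1*219 + 7
219 = 31*7 + 2
7 = 3*2 + 1
2 = 2*1 + 0
gcd(1123, 897) = 1.
Working backward:
1 = 7 − 3·2
1 = −3·219 + 94·7
1 = 94·226 − 97·219
1 = −97·897 + 385·226
1 = 385·1123 − 482·897
So 1 = (385)·1123 + (-482)·897.

1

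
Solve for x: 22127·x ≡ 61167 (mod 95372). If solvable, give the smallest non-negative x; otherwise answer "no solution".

First find gcd(22127, 95372):
95372 = 4×22127 + 6864
22127 = 3×6864 + 1535
6864 = 4×1535 + 724
1535 = 2×724 + 87
724 = 8×87 + 28
87 = 3×28 + 3
28 = 9×3 + 1
3 = 3×1 + 0
gcd = 1, so a unique solution mod 95372 exists.
Back-substitute for the Bézout coefficients:
1 = 28 − 9·3
1 = −9·87 + 28·28
1 = 28·724 − 233·87
1 = −233·1535 + 494·724
1 = 494·6864 − 2209·1535
1 = −2209·22127 + 7121·6864
1 = 7121·95372 − 30693·22127
So 22127·(-30693) ≡ 1 (mod 95372), giving 22127⁻¹ ≡ 64679.
x ≡ 22127⁻¹·61167 ≡ 64679·61167 ≡ 94461 (mod 95372).

94461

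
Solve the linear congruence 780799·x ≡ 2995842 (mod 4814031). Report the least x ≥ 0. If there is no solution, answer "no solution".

First find gcd(780799, 4814031):
4814031 = 6·780799 + 129237
780799 = 6·129237 + 5377
129237 = 24·5377 + 189
5377 = 28·189 + 85
189 = 2·85 + 19
85 = 4·19 + 9
19 = 2·9 + 1
9 = 9·1 + 0
gcd = 1, so a unique solution mod 4814031 exists.
Back-substitute for the Bézout coefficients:
1 = 19 − 2·9
1 = −2·85 + 9·19
1 = 9·189 − 20·85
1 = −20·5377 + 569·189
1 = 569·129237 − 13676·5377
1 = −13676·780799 + 82625·129237
1 = 82625·4814031 − 509426·780799
So 780799·(-509426) ≡ 1 (mod 4814031), giving 780799⁻¹ ≡ 4304605.
x ≡ 780799⁻¹·2995842 ≡ 4304605·2995842 ≡ 3557052 (mod 4814031).

3557052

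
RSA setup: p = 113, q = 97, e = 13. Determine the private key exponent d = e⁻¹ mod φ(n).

9925

φ(n) = (p−1)(q−1) = 112·96 = 10752.
Need d with 13·d ≡ 1 (mod 10752). Apply the extended Euclidean algorithm:
10752 = 827×13 + 1
13 = 13×1 + 0
Back-substitute:
1 = 10752 − 827·13
So 13·(-827) ≡ 1 (mod 10752), hence d ≡ -827 ≡ 9925 (mod 10752).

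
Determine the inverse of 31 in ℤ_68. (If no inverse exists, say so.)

gcd(68, 31) by repeated division:
68 = 2×31 + 6
31 = 5×6 + 1
6 = 6×1 + 0
Since gcd(31, 68) = 1, back-substitute to write 1 as a combination:
1 = 31 − 5·6
1 = −5·68 + 11·31
So 31·11 ≡ 1 (mod 68).

11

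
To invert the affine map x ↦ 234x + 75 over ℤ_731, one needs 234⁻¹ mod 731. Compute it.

378

Apply the Euclidean algorithm to 731 and 234:
731 = 3×234 + 29
234 = 8×29 + 2
29 = 14×2 + 1
2 = 2×1 + 0
Since gcd(234, 731) = 1, back-substitute to write 1 as a combination:
1 = 29 − 14·2
1 = −14·234 + 113·29
1 = 113·731 − 353·234
Hence 234⁻¹ ≡ -353 ≡ 378 (mod 731).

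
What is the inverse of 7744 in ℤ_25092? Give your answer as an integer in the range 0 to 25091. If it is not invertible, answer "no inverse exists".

no inverse exists

Compute gcd(7744, 25092):
25092 = 3·7744 + 1860
7744 = 4·1860 + 304
1860 = 6·304 + 36
304 = 8·36 + 16
36 = 2·16 + 4
16 = 4·4 + 0
Since gcd = 4 > 1, 7744 is not a unit mod 25092.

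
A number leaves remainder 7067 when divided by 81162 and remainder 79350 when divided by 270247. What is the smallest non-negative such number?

13965633569

Write x = 7067 + 81162·k. Then 81162·k ≡ 79350 − 7067 ≡ 72283 (mod 270247).
Need 81162⁻¹ mod 270247. Extended Euclid on (270247, 81162):
270247 = 3*81162 + 26761
81162 = 3*26761 + 879
26761 = 30*879 + 391
879 = 2*391 + 97
391 = 4*97 + 3
97 = 32*3 + 1
3 = 3*1 + 0
Back-substitute:
1 = 97 − 32·3
1 = −32·391 + 129·97
1 = 129·879 − 290·391
1 = −290·26761 + 8829·879
1 = 8829·81162 − 26777·26761
1 = −26777·270247 + 89160·81162
81162⁻¹ ≡ 89160 (mod 270247), so k ≡ 89160·72283 ≡ 172071 (mod 270247).
x = 7067 + 81162·172071 = 13965633569.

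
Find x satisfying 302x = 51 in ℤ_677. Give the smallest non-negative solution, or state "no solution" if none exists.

249

First find gcd(302, 677):
677 = 2·302 + 73
302 = 4·73 + 10
73 = 7·10 + 3
10 = 3·3 + 1
3 = 3·1 + 0
gcd = 1, so a unique solution mod 677 exists.
Back-substitute for the Bézout coefficients:
1 = 10 − 3·3
1 = −3·73 + 22·10
1 = 22·302 − 91·73
1 = −91·677 + 204·302
So 302·(204) ≡ 1 (mod 677), giving 302⁻¹ ≡ 204.
x ≡ 302⁻¹·51 ≡ 204·51 ≡ 249 (mod 677).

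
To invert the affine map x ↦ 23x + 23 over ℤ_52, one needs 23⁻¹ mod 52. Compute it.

43

Apply the Euclidean algorithm to 52 and 23:
52 = 2·23 + 6
23 = 3·6 + 5
6 = 1·5 + 1
5 = 5·1 + 0
The gcd is 1. Working backward:
1 = 6 − 5
1 = −23 + 4·6
1 = 4·52 − 9·23
Hence 23⁻¹ ≡ -9 ≡ 43 (mod 52).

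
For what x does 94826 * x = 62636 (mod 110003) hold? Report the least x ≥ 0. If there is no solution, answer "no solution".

15898

First find gcd(94826, 110003):
110003 = 1·94826 + 15177
94826 = 6·15177 + 3764
15177 = 4·3764 + 121
3764 = 31·121 + 13
121 = 9·13 + 4
13 = 3·4 + 1
4 = 4·1 + 0
gcd = 1, so a unique solution mod 110003 exists.
Back-substitute for the Bézout coefficients:
1 = 13 − 3·4
1 = −3·121 + 28·13
1 = 28·3764 − 871·121
1 = −871·15177 + 3512·3764
1 = 3512·94826 − 21943·15177
1 = −21943·110003 + 25455·94826
So 94826·(25455) ≡ 1 (mod 110003), giving 94826⁻¹ ≡ 25455.
x ≡ 94826⁻¹·62636 ≡ 25455·62636 ≡ 15898 (mod 110003).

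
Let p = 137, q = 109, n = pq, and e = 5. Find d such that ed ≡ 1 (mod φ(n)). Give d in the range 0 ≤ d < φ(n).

φ(n) = (p−1)(q−1) = 136·108 = 14688.
Need d with 5·d ≡ 1 (mod 14688). Apply the extended Euclidean algorithm:
14688 = 2937·5 + 3
5 = 1·3 + 2
3 = 1·2 + 1
2 = 2·1 + 0
Back-substitute:
1 = 3 − 2
1 = −5 + 2·3
1 = 2·14688 − 5875·5
So 5·(-5875) ≡ 1 (mod 14688), hence d ≡ -5875 ≡ 8813 (mod 14688).

8813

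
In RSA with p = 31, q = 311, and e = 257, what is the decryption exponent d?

3293

φ(n) = (p−1)(q−1) = 30·310 = 9300.
Need d with 257·d ≡ 1 (mod 9300). Apply the extended Euclidean algorithm:
9300 = 36×257 + 48
257 = 5×48 + 17
48 = 2×17 + 14
17 = 1×14 + 3
14 = 4×3 + 2
3 = 1×2 + 1
2 = 2×1 + 0
Back-substitute:
1 = 3 − 2
1 = −14 + 5·3
1 = 5·17 − 6·14
1 = −6·48 + 17·17
1 = 17·257 − 91·48
1 = −91·9300 + 3293·257
So 257·3293 ≡ 1 (mod 9300), hence d = 3293.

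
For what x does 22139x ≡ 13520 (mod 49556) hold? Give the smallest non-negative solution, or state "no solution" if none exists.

First find gcd(22139, 49556):
49556 = 2·22139 + 5278
22139 = 4·5278 + 1027
5278 = 5·1027 + 143
1027 = 7·143 + 26
143 = 5·26 + 13
26 = 2·13 + 0
gcd = 13 and 13 | 13520, so solutions exist. Divide through by 13: 1703x ≡ 1040 (mod 3812).
Now find 1703⁻¹ mod 3812:
3812 = 2*1703 + 406
1703 = 4*406 + 79
406 = 5*79 + 11
79 = 7*11 + 2
11 = 5*2 + 1
2 = 2*1 + 0
Back-substitute:
1 = 11 − 5·2
1 = −5·79 + 36·11
1 = 36·406 − 185·79
1 = −185·1703 + 776·406
1 = 776·3812 − 1737·1703
So 1703·(-1737) ≡ 1 (mod 3812), i.e. 1703⁻¹ ≡ 2075.
Then x ≡ 2075·1040 ≡ 408 (mod 3812); the smallest non-negative solution is x = 408.

408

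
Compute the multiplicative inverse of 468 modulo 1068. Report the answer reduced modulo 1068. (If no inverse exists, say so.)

no inverse exists

Euclidean algorithm on 1068, 468:
1068 = 2*468 + 132
468 = 3*132 + 72
132 = 1*72 + 60
72 = 1*60 + 12
60 = 5*12 + 0
Since gcd = 12 > 1, 468 is not a unit mod 1068.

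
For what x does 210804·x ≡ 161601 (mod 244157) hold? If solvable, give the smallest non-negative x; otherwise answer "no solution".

28552

First find gcd(210804, 244157):
244157 = 1·210804 + 33353
210804 = 6·33353 + 10686
33353 = 3·10686 + 1295
10686 = 8·1295 + 326
1295 = 3·326 + 317
326 = 1·317 + 9
317 = 35·9 + 2
9 = 4·2 + 1
2 = 2·1 + 0
gcd = 1, so a unique solution mod 244157 exists.
Back-substitute for the Bézout coefficients:
1 = 9 − 4·2
1 = −4·317 + 141·9
1 = 141·326 − 145·317
1 = −145·1295 + 576·326
1 = 576·10686 − 4753·1295
1 = −4753·33353 + 14835·10686
1 = 14835·210804 − 93763·33353
1 = −93763·244157 + 108598·210804
So 210804·(108598) ≡ 1 (mod 244157), giving 210804⁻¹ ≡ 108598.
x ≡ 210804⁻¹·161601 ≡ 108598·161601 ≡ 28552 (mod 244157).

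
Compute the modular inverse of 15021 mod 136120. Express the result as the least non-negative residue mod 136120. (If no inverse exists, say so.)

Run Euclid on (136120, 15021):
136120 = 9*15021 + 931
15021 = 16*931 + 125
931 = 7*125 + 56
125 = 2*56 + 13
56 = 4*13 + 4
13 = 3*4 + 1
4 = 4*1 + 0
Since gcd(15021, 136120) = 1, back-substitute to write 1 as a combination:
1 = 13 − 3·4
1 = −3·56 + 13·13
1 = 13·125 − 29·56
1 = −29·931 + 216·125
1 = 216·15021 − 3485·931
1 = −3485·136120 + 31581·15021
So 15021·31581 ≡ 1 (mod 136120).

31581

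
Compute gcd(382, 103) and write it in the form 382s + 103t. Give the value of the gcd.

1

Apply Euclid's algorithm to 382 and 103:
382 = 3*103 + 73
103 = 1*73 + 30
73 = 2*30 + 13
30 = 2*13 + 4
13 = 3*4 + 1
4 = 4*1 + 0
gcd(382, 103) = 1.
Back-substituting:
1 = 13 − 3·4
1 = −3·30 + 7·13
1 = 7·73 − 17·30
1 = −17·103 + 24·73
1 = 24·382 − 89·103
So 1 = (24)·382 + (-89)·103.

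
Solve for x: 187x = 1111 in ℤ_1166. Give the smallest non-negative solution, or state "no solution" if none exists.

87

First find gcd(187, 1166):
1166 = 6×187 + 44
187 = 4×44 + 11
44 = 4×11 + 0
gcd = 11 and 11 | 1111, so solutions exist. Divide through by 11: 17x ≡ 101 (mod 106).
Now find 17⁻¹ mod 106:
106 = 6×17 + 4
17 = 4×4 + 1
4 = 4×1 + 0
Back-substitute:
1 = 17 − 4·4
1 = −4·106 + 25·17
So 17⁻¹ ≡ 25 (mod 106).
Then x ≡ 25·101 ≡ 87 (mod 106); the smallest non-negative solution is x = 87.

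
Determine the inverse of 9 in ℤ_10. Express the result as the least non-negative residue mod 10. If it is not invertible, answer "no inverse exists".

9

Extended Euclidean algorithm:
10 = 1×9 + 1
9 = 9×1 + 0
The gcd is 1. Working backward:
1 = 10 − 9
Hence 9⁻¹ ≡ -1 ≡ 9 (mod 10).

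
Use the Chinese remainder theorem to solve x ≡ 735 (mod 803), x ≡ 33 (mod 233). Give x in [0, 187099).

Write x = 735 + 803·k. Then 803·k ≡ 33 − 735 ≡ 230 (mod 233).
Need 803⁻¹ mod 233. Extended Euclid on (233, 104):
233 = 2×104 + 25
104 = 4×25 + 4
25 = 6×4 + 1
4 = 4×1 + 0
Back-substitute:
1 = 25 − 6·4
1 = −6·104 + 25·25
1 = 25·233 − 56·104
803⁻¹ ≡ 177 (mod 233), so k ≡ 177·230 ≡ 168 (mod 233).
x = 735 + 803·168 = 135639.

135639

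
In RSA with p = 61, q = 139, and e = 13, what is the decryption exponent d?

637

φ(n) = (p−1)(q−1) = 60·138 = 8280.
Need d with 13·d ≡ 1 (mod 8280). Apply the extended Euclidean algorithm:
8280 = 636×13 + 12
13 = 1×12 + 1
12 = 12×1 + 0
Back-substitute:
1 = 13 − 12
1 = −8280 + 637·13
So 13·637 ≡ 1 (mod 8280), hence d = 637.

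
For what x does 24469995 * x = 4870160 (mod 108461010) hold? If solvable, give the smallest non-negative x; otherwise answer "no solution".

gcd(24469995, 108461010):
108461010 = 4·24469995 + 10581030
24469995 = 2·10581030 + 3307935
10581030 = 3·3307935 + 657225
3307935 = 5·657225 + 21810
657225 = 30·21810 + 2925
21810 = 7·2925 + 1335
2925 = 2·1335 + 255
1335 = 5·255 + 60
255 = 4·60 + 15
60 = 4·15 + 0
gcd = 15, but 15 ∤ 4870160, so the congruence has no solution.

no solution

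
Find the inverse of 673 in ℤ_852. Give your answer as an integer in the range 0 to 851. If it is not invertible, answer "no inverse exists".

Apply the Euclidean algorithm to 852 and 673:
852 = 1·673 + 179
673 = 3·179 + 136
179 = 1·136 + 43
136 = 3·43 + 7
43 = 6·7 + 1
7 = 7·1 + 0
gcd = 1, so the inverse exists. Back-substitute:
1 = 43 − 6·7
1 = −6·136 + 19·43
1 = 19·179 − 25·136
1 = −25·673 + 94·179
1 = 94·852 − 119·673
Thus 673·(-119) ≡ 1 (mod 852); reducing, -119 mod 852 = 733.

733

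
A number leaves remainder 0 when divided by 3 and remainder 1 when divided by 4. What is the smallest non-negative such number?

Write x = 0 + 3·k. Then 3·k ≡ 1 − 0 ≡ 1 (mod 4).
Need 3⁻¹ mod 4. Extended Euclid on (4, 3):
4 = 1*3 + 1
3 = 3*1 + 0
Back-substitute:
1 = 4 − 3
3⁻¹ ≡ 3 (mod 4), so k ≡ 3·1 ≡ 3 (mod 4).
x = 0 + 3·3 = 9.

9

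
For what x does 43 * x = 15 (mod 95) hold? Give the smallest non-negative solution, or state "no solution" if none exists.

First find gcd(43, 95):
95 = 2*43 + 9
43 = 4*9 + 7
9 = 1*7 + 2
7 = 3*2 + 1
2 = 2*1 + 0
gcd = 1, so a unique solution mod 95 exists.
Back-substitute for the Bézout coefficients:
1 = 7 − 3·2
1 = −3·9 + 4·7
1 = 4·43 − 19·9
1 = −19·95 + 42·43
So 43·(42) ≡ 1 (mod 95), giving 43⁻¹ ≡ 42.
x ≡ 43⁻¹·15 ≡ 42·15 ≡ 60 (mod 95).

60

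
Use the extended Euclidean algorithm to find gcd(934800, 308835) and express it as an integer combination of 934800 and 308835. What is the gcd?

Apply Euclid's algorithm to 934800 and 308835:
934800 = 3·308835 + 8295
308835 = 37·8295 + 1920
8295 = 4·1920 + 615
1920 = 3·615 + 75
615 = 8·75 + 15
75 = 5·15 + 0
gcd(934800, 308835) = 15.
Back-substituting:
15 = 615 − 8·75
15 = −8·1920 + 25·615
15 = 25·8295 − 108·1920
15 = −108·308835 + 4021·8295
15 = 4021·934800 − 12171·308835
So 15 = (4021)·934800 + (-12171)·308835.

15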